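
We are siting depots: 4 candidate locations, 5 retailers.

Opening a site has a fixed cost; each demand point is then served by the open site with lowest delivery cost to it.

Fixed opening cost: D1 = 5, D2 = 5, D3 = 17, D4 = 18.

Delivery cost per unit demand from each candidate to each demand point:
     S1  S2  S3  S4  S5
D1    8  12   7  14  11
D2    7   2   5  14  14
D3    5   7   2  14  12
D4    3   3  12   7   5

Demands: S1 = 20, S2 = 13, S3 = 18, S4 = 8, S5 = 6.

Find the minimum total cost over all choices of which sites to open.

248

Open {D2, D3, D4}: assign each demand point to its cheapest open site.
  S1→D4 20×3=60, S2→D2 13×2=26, S3→D3 18×2=36, S4→D4 8×7=56, S5→D4 6×5=30
  delivery cost 208, fixed 40 → total 248.
Compare {D1, D2, D3, D4}: delivery cost 208 + fixed 45 = 253.
Compare {D3, D4}: delivery cost 221 + fixed 35 = 256.
Compare {D1, D3, D4}: delivery cost 221 + fixed 40 = 261.
All other subsets cost ≥ 253. Minimum total cost: 248.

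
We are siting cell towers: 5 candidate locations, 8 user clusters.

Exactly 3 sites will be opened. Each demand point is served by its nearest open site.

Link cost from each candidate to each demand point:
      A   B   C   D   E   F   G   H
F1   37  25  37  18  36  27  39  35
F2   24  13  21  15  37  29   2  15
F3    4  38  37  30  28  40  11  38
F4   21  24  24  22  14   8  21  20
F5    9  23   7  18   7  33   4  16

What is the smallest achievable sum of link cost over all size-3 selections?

76

Open {F2, F4, F5}.
  A→F5 9, B→F2 13, C→F5 7, D→F2 15, E→F5 7, F→F4 8, G→F2 2, H→F2 15  ⇒ total 76.
Compare {F3, F4, F5}: total 87.
Compare {F1, F4, F5}: total 92.
No size-3 selection does better; minimum is 76.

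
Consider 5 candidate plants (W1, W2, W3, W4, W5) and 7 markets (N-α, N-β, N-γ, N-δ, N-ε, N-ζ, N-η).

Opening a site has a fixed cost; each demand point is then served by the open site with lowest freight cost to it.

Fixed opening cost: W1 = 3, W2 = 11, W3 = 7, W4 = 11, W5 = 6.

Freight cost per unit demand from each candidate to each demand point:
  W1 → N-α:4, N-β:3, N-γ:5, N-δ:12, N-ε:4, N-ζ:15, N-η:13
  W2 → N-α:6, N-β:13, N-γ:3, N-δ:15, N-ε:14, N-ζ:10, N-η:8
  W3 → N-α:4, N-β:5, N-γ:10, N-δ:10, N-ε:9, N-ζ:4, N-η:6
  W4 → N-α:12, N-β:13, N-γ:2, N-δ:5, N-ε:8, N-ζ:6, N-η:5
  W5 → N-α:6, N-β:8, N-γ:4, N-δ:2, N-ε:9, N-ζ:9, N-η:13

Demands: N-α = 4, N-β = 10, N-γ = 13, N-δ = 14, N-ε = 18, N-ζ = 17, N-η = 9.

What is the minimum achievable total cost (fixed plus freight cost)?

Open {W1, W3, W4, W5}: assign each demand point to its cheapest open site.
  N-α→W1 4×4=16, N-β→W1 10×3=30, N-γ→W4 13×2=26, N-δ→W5 14×2=28, N-ε→W1 18×4=72, N-ζ→W3 17×4=68, N-η→W4 9×5=45
  freight cost 285, fixed 27 → total 312.
Compare {W1, W2, W3, W4, W5}: freight cost 285 + fixed 38 = 323.
Compare {W1, W2, W3, W5}: freight cost 307 + fixed 27 = 334.
Compare {W1, W3, W5}: freight cost 320 + fixed 16 = 336.
All other subsets cost ≥ 323. Minimum total cost: 312.

312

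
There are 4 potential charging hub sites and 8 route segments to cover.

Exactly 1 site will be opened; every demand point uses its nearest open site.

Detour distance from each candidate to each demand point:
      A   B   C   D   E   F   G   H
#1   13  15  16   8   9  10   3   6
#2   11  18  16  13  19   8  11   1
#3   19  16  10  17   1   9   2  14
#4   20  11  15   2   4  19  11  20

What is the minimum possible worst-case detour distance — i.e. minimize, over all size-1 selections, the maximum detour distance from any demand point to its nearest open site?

Open {#1}.
  Farthest demand point is C at detour distance 16 (to #1); all others are ≤ 16.
With {#2} the worst case is 19.
With {#3} the worst case is 19.
No size-1 selection achieves below 16.

16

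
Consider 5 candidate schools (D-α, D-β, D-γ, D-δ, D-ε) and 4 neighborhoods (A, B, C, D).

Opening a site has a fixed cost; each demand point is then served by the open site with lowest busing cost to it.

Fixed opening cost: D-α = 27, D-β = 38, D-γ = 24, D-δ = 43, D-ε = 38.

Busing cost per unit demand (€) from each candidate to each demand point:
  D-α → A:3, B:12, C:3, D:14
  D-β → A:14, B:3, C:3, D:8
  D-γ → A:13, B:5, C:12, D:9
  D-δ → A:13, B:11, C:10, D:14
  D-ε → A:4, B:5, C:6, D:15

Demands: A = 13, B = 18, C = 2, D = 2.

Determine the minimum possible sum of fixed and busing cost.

180

Open {D-α, D-β}: assign each demand point to its cheapest open site.
  A→D-α 13×3=39, B→D-β 18×3=54, C→D-α 2×3=6, D→D-β 2×8=16
  busing cost 115, fixed 65 → total 180.
Compare {D-α, D-γ}: busing cost 153 + fixed 51 = 204.
Compare {D-β, D-ε}: busing cost 128 + fixed 76 = 204.
Compare {D-α, D-β, D-γ}: busing cost 115 + fixed 89 = 204.
All other subsets cost ≥ 204. Minimum total cost: 180.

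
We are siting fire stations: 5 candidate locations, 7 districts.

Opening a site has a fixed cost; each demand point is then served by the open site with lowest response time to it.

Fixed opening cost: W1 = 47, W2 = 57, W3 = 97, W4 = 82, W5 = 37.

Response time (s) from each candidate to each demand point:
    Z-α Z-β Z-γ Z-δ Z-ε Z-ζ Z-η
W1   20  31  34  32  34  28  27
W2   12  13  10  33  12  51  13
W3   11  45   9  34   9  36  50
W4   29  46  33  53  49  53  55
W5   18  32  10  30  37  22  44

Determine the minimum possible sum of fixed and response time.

201

Open {W2}: assign each demand point to its cheapest open site.
  Z-α→W2 12, Z-β→W2 13, Z-γ→W2 10, Z-δ→W2 33, Z-ε→W2 12, Z-ζ→W2 51, Z-η→W2 13
  response time 144, fixed 57 → total 201.
Compare {W2, W5}: response time 112 + fixed 94 = 206.
Compare {W1, W2}: response time 120 + fixed 104 = 224.
Compare {W5}: response time 193 + fixed 37 = 230.
All other subsets cost ≥ 206. Minimum total cost: 201.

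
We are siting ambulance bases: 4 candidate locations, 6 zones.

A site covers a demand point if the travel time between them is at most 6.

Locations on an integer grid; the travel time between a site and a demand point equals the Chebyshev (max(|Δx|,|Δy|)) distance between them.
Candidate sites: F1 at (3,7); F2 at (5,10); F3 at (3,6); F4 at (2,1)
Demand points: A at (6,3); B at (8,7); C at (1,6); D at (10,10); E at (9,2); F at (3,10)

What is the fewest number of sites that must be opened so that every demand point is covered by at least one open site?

Coverage sets (demand points within 6 of each site):
  F1: {A, B, C, E, F}
  F2: {B, C, D, F}
  F3: {A, B, C, E, F}
  F4: {A, B, C}
No single site covers all 6 demand points.
But {F1, F2} covers everything, so the minimum is 2.

2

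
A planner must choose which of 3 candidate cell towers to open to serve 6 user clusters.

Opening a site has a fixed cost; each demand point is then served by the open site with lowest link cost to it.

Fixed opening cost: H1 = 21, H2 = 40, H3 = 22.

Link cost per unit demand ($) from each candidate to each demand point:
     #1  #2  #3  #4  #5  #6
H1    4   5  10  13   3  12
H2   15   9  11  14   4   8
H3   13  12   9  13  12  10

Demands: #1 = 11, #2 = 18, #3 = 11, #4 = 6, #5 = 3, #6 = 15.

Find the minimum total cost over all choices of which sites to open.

512

Open {H1, H2}: assign each demand point to its cheapest open site.
  #1→H1 11×4=44, #2→H1 18×5=90, #3→H1 11×10=110, #4→H1 6×13=78, #5→H1 3×3=9, #6→H2 15×8=120
  link cost 451, fixed 61 → total 512.
Compare {H1, H3}: link cost 470 + fixed 43 = 513.
Compare {H1, H2, H3}: link cost 440 + fixed 83 = 523.
Compare {H1}: link cost 511 + fixed 21 = 532.
All other subsets cost ≥ 513. Minimum total cost: 512.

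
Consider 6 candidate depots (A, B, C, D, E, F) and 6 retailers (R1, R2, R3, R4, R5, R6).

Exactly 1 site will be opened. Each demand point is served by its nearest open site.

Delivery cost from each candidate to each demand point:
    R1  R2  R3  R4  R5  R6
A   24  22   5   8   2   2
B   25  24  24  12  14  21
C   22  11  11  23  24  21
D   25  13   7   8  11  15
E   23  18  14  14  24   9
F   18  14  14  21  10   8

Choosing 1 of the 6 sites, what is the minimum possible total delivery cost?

63

Open {A}.
  R1→A 24, R2→A 22, R3→A 5, R4→A 8, R5→A 2, R6→A 2  ⇒ total 63.
Compare {D}: total 79.
Compare {F}: total 85.
No size-1 selection does better; minimum is 63.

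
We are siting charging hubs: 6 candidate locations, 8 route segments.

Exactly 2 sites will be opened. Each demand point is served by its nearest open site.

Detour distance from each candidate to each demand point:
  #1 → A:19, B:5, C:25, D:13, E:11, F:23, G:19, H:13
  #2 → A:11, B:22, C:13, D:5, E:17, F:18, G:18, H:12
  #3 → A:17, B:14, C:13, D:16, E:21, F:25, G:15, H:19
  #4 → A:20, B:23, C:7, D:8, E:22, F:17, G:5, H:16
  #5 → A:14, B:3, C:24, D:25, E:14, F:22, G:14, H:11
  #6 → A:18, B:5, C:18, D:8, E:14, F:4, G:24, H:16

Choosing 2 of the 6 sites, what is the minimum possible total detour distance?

77

Open {#4, #6}.
  A→#6 18, B→#6 5, C→#4 7, D→#4 8, E→#6 14, F→#6 4, G→#4 5, H→#4 16  ⇒ total 77.
Compare {#4, #5}: total 79.
Compare {#2, #6}: total 82.
No size-2 selection does better; minimum is 77.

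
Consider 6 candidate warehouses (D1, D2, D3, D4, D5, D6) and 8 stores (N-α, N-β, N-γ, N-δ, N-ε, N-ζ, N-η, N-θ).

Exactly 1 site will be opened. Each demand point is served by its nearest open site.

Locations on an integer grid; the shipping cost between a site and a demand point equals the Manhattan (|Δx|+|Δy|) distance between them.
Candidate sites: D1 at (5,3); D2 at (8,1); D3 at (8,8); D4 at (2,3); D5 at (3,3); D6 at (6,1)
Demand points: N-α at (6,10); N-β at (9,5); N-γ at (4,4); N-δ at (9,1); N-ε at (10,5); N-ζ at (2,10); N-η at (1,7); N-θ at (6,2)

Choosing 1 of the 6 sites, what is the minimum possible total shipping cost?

Open {D1}.
  N-α→D1 8, N-β→D1 6, N-γ→D1 2, N-δ→D1 6, N-ε→D1 7, N-ζ→D1 10, N-η→D1 8, N-θ→D1 2  ⇒ total 49.
Compare {D3}: total 53.
Compare {D5}: total 55.
No size-1 selection does better; minimum is 49.

49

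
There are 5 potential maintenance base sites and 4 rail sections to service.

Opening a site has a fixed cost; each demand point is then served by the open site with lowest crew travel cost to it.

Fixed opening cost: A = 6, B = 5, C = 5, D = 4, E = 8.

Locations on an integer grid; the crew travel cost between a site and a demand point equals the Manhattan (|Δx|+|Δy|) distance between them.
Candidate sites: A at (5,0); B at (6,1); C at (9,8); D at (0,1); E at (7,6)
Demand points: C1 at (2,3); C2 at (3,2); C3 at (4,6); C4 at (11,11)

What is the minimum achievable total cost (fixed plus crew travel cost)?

29

Open {C, D}: assign each demand point to its cheapest open site.
  C1→D 4, C2→D 4, C3→C 7, C4→C 5
  crew travel cost 20, fixed 9 → total 29.
Compare {B, C}: crew travel cost 22 + fixed 10 = 32.
Compare {D, E}: crew travel cost 20 + fixed 12 = 32.
Compare {A, C}: crew travel cost 22 + fixed 11 = 33.
All other subsets cost ≥ 32. Minimum total cost: 29.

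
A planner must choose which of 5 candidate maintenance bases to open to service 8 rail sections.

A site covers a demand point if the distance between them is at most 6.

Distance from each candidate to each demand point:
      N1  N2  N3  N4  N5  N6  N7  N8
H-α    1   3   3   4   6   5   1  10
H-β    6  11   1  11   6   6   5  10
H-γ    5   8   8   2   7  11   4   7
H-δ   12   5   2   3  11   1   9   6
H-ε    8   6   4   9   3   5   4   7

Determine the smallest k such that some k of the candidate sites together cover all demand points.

2

Coverage sets (demand points within 6 of each site):
  H-α: {N1, N2, N3, N4, N5, N6, N7}
  H-β: {N1, N3, N5, N6, N7}
  H-γ: {N1, N4, N7}
  H-δ: {N2, N3, N4, N6, N8}
  H-ε: {N2, N3, N5, N6, N7}
No single site covers all 8 demand points.
But {H-α, H-δ} covers everything, so the minimum is 2.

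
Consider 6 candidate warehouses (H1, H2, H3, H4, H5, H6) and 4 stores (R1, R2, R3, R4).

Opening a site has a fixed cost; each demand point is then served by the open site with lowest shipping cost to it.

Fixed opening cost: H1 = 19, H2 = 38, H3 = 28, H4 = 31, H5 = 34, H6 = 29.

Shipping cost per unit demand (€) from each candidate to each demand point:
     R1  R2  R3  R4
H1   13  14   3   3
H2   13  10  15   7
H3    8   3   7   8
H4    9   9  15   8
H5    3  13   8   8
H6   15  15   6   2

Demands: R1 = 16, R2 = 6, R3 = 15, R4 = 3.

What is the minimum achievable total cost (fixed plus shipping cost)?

201

Open {H1, H3, H5}: assign each demand point to its cheapest open site.
  R1→H5 16×3=48, R2→H3 6×3=18, R3→H1 15×3=45, R4→H1 3×3=9
  shipping cost 120, fixed 81 → total 201.
Compare {H1, H3, H5, H6}: shipping cost 117 + fixed 110 = 227.
Compare {H1, H3, H4, H5}: shipping cost 120 + fixed 112 = 232.
Compare {H1, H5}: shipping cost 180 + fixed 53 = 233.
All other subsets cost ≥ 227. Minimum total cost: 201.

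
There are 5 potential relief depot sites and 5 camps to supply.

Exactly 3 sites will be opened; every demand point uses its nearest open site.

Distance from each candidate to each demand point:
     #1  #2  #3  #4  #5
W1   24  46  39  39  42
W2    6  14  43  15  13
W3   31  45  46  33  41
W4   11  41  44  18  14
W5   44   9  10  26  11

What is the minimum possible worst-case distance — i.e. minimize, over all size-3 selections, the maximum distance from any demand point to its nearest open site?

15

Open {W1, W2, W5}.
  Farthest demand point is #4 at distance 15 (to W2); all others are ≤ 15.
With {W2, W3, W5} the worst case is 15.
With {W2, W4, W5} the worst case is 15.
No size-3 selection achieves below 15.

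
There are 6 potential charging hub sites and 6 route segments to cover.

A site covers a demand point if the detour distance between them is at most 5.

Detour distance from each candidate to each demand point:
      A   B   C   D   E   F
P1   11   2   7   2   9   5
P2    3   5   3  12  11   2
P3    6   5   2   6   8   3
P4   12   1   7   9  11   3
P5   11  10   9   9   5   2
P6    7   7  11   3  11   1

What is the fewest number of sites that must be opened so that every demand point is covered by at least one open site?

Coverage sets (demand points within 5 of each site):
  P1: {B, D, F}
  P2: {A, B, C, F}
  P3: {B, C, F}
  P4: {B, F}
  P5: {E, F}
  P6: {D, F}
No 2 sites suffice: every size-2 union leaves at least one demand point uncovered.
But {P1, P2, P5} covers everything, so the minimum is 3.

3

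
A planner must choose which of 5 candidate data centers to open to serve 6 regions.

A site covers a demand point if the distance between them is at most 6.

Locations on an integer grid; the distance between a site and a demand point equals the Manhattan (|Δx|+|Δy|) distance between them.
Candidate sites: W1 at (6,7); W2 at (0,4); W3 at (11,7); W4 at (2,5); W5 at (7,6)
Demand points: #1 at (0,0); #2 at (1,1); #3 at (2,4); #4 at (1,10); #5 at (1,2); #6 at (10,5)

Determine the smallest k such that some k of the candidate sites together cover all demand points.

3

Coverage sets (demand points within 6 of each site):
  W1: {#6}
  W2: {#1, #2, #3, #5}
  W3: {#6}
  W4: {#2, #3, #4, #5}
  W5: {#6}
No 2 sites suffice: every size-2 union leaves at least one demand point uncovered.
But {W1, W2, W4} covers everything, so the minimum is 3.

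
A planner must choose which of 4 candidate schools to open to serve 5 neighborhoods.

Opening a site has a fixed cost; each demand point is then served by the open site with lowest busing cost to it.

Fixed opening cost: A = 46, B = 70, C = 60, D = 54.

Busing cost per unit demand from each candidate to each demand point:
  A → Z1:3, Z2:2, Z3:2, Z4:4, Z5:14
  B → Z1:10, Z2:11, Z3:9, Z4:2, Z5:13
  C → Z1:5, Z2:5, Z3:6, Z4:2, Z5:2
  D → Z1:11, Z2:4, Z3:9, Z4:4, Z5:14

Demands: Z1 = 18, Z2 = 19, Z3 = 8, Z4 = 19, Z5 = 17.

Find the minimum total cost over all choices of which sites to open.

286

Open {A, C}: assign each demand point to its cheapest open site.
  Z1→A 18×3=54, Z2→A 19×2=38, Z3→A 8×2=16, Z4→C 19×2=38, Z5→C 17×2=34
  busing cost 180, fixed 106 → total 286.
Compare {A, C, D}: busing cost 180 + fixed 160 = 340.
Compare {A, B, C}: busing cost 180 + fixed 176 = 356.
Compare {C}: busing cost 305 + fixed 60 = 365.
All other subsets cost ≥ 340. Minimum total cost: 286.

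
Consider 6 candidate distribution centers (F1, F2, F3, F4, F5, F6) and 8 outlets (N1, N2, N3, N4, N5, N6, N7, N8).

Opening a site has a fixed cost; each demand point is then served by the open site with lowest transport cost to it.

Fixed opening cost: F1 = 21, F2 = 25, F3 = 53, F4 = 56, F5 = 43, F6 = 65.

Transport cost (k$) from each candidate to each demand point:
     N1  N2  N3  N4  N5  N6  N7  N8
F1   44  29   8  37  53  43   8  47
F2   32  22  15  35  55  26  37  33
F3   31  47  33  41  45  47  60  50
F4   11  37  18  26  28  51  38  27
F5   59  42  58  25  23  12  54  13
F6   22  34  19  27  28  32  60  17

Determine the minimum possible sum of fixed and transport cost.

226

Open {F1, F5}: assign each demand point to its cheapest open site.
  N1→F1 44, N2→F1 29, N3→F1 8, N4→F5 25, N5→F5 23, N6→F5 12, N7→F1 8, N8→F5 13
  transport cost 162, fixed 64 → total 226.
Compare {F1, F2, F5}: transport cost 143 + fixed 89 = 232.
Compare {F2, F5}: transport cost 179 + fixed 68 = 247.
Compare {F1, F4, F5}: transport cost 129 + fixed 120 = 249.
All other subsets cost ≥ 232. Minimum total cost: 226.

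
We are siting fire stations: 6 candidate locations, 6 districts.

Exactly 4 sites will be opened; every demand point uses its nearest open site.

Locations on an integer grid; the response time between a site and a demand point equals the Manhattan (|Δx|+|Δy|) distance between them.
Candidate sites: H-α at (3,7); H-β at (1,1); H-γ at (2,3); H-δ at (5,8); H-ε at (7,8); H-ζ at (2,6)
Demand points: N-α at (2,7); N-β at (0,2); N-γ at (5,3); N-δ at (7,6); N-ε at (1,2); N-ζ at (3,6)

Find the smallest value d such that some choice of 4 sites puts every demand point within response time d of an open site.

3

Open {H-α, H-β, H-γ, H-ε}.
  Farthest demand point is N-γ at response time 3 (to H-γ); all others are ≤ 3.
With {H-α, H-γ, H-δ, H-ε} the worst case is 3.
With {H-α, H-γ, H-ε, H-ζ} the worst case is 3.
No size-4 selection achieves below 3.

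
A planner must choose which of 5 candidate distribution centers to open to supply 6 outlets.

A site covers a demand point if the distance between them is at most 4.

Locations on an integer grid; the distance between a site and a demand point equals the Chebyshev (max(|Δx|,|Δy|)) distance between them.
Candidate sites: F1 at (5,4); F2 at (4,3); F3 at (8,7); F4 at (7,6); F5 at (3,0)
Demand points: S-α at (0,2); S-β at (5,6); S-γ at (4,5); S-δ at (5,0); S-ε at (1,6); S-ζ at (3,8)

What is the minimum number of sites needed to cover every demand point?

2

Coverage sets (demand points within 4 of each site):
  F1: {S-β, S-γ, S-δ, S-ε, S-ζ}
  F2: {S-α, S-β, S-γ, S-δ, S-ε}
  F3: {S-β, S-γ}
  F4: {S-β, S-γ, S-ζ}
  F5: {S-α, S-δ}
No single site covers all 6 demand points.
But {F1, F2} covers everything, so the minimum is 2.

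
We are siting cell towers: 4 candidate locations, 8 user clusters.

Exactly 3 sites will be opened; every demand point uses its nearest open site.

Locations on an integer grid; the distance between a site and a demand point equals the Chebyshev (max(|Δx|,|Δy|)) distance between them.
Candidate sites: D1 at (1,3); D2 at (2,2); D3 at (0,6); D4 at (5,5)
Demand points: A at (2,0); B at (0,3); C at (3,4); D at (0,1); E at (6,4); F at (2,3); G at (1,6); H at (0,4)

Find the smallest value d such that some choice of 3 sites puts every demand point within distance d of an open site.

2

Open {D2, D3, D4}.
  Farthest demand point is A at distance 2 (to D2); all others are ≤ 2.
With {D1, D2, D4} the worst case is 3.
With {D1, D3, D4} the worst case is 3.
No size-3 selection achieves below 2.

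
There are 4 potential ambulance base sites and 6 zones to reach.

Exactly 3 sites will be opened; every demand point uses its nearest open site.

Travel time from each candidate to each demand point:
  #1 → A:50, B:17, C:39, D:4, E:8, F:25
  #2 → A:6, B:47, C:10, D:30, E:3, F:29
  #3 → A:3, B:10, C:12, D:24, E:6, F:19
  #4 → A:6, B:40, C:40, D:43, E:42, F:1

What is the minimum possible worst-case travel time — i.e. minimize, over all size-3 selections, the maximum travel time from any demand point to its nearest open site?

Open {#1, #3, #4}.
  Farthest demand point is C at travel time 12 (to #3); all others are ≤ 12.
With {#1, #2, #4} the worst case is 17.
With {#1, #2, #3} the worst case is 19.
No size-3 selection achieves below 12.

12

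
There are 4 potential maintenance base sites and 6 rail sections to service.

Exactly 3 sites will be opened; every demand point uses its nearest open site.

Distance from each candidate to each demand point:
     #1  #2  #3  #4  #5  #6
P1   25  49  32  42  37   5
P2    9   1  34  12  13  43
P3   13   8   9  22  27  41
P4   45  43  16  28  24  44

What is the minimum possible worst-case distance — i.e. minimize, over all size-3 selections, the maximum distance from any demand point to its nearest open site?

Open {P1, P2, P3}.
  Farthest demand point is #5 at distance 13 (to P2); all others are ≤ 13.
With {P1, P2, P4} the worst case is 16.
With {P1, P3, P4} the worst case is 24.
No size-3 selection achieves below 13.

13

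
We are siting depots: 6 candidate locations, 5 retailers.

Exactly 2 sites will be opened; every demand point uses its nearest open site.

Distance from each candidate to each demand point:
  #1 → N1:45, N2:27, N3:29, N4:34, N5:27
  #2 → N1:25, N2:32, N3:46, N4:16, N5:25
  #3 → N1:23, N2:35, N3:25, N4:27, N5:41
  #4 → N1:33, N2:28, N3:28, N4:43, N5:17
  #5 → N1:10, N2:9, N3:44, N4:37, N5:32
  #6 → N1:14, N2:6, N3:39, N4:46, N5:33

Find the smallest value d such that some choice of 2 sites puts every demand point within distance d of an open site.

27

Open {#1, #3}.
  Farthest demand point is N2 at distance 27 (to #1); all others are ≤ 27.
With {#2, #4} the worst case is 28.
With {#3, #4} the worst case is 28.
No size-2 selection achieves below 27.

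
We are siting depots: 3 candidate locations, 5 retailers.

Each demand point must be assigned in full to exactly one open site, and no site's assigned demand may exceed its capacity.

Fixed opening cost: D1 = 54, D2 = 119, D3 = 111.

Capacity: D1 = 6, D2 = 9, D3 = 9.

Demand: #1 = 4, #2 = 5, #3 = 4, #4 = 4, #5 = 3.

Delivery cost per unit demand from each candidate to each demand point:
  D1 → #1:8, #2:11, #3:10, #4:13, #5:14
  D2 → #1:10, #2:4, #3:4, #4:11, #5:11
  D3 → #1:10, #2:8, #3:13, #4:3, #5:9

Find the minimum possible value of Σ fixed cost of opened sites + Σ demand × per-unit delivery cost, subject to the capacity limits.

Open {D1, D2, D3}; cheapest assignment that respects the capacities:
  D1 (cap 6, load 4): #1 — cost 4×8 = 32
  D2 (cap 9, load 9): #2, #3 — cost 5×4 + 4×4 = 36
  D3 (cap 9, load 7): #4, #5 — cost 4×3 + 3×9 = 39
  Shipping 107, fixed 284 → total 391.
  Any other capacity-feasible assignment to {D1, D2, D3} ships for at least 107.
Total demand is 20 and no other set of sites has combined capacity ≥ 20, so {D1, D2, D3} is the only feasible choice of open sites. Minimum: 391.

391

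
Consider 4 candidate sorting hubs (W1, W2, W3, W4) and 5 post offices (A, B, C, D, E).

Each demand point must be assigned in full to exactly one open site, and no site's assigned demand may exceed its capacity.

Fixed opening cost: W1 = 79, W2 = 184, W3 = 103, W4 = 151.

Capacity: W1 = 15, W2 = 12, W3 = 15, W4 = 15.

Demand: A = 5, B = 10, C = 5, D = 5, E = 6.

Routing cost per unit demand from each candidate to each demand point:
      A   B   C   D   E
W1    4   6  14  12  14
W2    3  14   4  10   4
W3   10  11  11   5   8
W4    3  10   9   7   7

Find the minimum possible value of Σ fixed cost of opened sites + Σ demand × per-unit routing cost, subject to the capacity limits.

Open {W1, W2, W3}; cheapest assignment that respects the capacities:
  W1 (cap 15, load 15): A, B — cost 5×4 + 10×6 = 80
  W2 (cap 12, load 11): C, E — cost 5×4 + 6×4 = 44
  W3 (cap 15, load 5): D — cost 5×5 = 25
  Shipping 149, fixed 366 → total 515.
  Any other capacity-feasible assignment to {W1, W2, W3} ships for at least 149.
Compare {W1, W3, W4}: its best feasible assignment gives total 525.
Compare {W1, W2, W4}: its best feasible assignment gives total 568.
Every other set of open sites that can feasibly serve all demand totals ≥ 525 even under its best assignment. Minimum: 515.

515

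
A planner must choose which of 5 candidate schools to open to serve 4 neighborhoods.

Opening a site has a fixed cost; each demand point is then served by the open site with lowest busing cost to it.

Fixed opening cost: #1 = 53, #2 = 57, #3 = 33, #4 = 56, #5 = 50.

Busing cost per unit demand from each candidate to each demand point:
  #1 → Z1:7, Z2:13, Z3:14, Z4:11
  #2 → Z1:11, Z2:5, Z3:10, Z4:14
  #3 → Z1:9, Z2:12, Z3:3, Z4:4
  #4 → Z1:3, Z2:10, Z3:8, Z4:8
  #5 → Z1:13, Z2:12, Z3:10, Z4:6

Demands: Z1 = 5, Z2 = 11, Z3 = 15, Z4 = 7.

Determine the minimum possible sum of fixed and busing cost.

263

Open {#2, #3}: assign each demand point to its cheapest open site.
  Z1→#3 5×9=45, Z2→#2 11×5=55, Z3→#3 15×3=45, Z4→#3 7×4=28
  busing cost 173, fixed 90 → total 263.
Compare {#3}: busing cost 250 + fixed 33 = 283.
Compare {#3, #4}: busing cost 198 + fixed 89 = 287.
Compare {#2, #3, #4}: busing cost 143 + fixed 146 = 289.
All other subsets cost ≥ 283. Minimum total cost: 263.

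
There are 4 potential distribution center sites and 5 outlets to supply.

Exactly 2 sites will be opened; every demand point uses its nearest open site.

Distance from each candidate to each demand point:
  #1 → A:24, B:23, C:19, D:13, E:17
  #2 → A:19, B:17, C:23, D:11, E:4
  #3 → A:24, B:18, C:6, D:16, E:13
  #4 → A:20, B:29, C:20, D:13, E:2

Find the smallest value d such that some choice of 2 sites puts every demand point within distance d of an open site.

Open {#1, #2}.
  Farthest demand point is A at distance 19 (to #2); all others are ≤ 19.
With {#2, #3} the worst case is 19.
With {#2, #4} the worst case is 20.
No size-2 selection achieves below 19.

19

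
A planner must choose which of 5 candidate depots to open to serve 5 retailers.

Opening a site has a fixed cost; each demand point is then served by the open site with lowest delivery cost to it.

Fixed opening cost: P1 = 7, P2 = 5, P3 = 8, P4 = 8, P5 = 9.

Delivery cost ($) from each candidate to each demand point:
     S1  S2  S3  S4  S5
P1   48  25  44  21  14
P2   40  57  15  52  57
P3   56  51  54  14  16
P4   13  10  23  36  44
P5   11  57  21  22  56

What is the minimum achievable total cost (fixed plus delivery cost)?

89

Open {P2, P3, P4}: assign each demand point to its cheapest open site.
  S1→P4 13, S2→P4 10, S3→P2 15, S4→P3 14, S5→P3 16
  delivery cost 68, fixed 21 → total 89.
Compare {P3, P4}: delivery cost 76 + fixed 16 = 92.
Compare {P1, P2, P4}: delivery cost 73 + fixed 20 = 93.
Compare {P1, P2, P3, P4}: delivery cost 66 + fixed 28 = 94.
All other subsets cost ≥ 92. Minimum total cost: 89.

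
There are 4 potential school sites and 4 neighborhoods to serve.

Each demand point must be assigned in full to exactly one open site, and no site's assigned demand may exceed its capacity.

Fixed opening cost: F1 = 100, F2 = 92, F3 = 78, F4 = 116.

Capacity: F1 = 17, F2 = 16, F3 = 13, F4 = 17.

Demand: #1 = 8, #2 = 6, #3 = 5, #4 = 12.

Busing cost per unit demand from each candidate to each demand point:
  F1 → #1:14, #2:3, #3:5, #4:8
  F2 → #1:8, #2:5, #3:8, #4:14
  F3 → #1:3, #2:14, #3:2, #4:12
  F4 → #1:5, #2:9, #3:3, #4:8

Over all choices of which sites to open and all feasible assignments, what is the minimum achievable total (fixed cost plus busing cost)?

407

Open {F1, F2}; cheapest assignment that respects the capacities:
  F1 (cap 17, load 17): #3, #4 — cost 5×5 + 12×8 = 121
  F2 (cap 16, load 14): #1, #2 — cost 8×8 + 6×5 = 94
  Shipping 215, fixed 192 → total 407.
  Any other capacity-feasible assignment to {F1, F2} ships for at least 215.
Compare {F2, F4}: its best feasible assignment gives total 413.
Compare {F1, F2, F3}: its best feasible assignment gives total 430.
Every other set of open sites that can feasibly serve all demand totals ≥ 413 even under its best assignment. Minimum: 407.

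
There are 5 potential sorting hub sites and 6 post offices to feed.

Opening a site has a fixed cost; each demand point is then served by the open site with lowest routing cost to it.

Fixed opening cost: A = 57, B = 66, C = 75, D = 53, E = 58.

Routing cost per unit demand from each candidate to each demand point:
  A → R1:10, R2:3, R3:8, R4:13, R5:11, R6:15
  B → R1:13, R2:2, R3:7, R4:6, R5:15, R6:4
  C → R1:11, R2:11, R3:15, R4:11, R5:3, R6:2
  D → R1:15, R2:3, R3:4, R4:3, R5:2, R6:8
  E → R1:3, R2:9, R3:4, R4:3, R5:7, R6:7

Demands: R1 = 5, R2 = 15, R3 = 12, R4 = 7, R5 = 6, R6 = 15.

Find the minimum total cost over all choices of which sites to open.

Open {C, D}: assign each demand point to its cheapest open site.
  R1→C 5×11=55, R2→D 15×3=45, R3→D 12×4=48, R4→D 7×3=21, R5→D 6×2=12, R6→C 15×2=30
  routing cost 211, fixed 128 → total 339.
Compare {B, E}: routing cost 216 + fixed 124 = 340.
Compare {B, D}: routing cost 236 + fixed 119 = 355.
Compare {D, E}: routing cost 246 + fixed 111 = 357.
All other subsets cost ≥ 340. Minimum total cost: 339.

339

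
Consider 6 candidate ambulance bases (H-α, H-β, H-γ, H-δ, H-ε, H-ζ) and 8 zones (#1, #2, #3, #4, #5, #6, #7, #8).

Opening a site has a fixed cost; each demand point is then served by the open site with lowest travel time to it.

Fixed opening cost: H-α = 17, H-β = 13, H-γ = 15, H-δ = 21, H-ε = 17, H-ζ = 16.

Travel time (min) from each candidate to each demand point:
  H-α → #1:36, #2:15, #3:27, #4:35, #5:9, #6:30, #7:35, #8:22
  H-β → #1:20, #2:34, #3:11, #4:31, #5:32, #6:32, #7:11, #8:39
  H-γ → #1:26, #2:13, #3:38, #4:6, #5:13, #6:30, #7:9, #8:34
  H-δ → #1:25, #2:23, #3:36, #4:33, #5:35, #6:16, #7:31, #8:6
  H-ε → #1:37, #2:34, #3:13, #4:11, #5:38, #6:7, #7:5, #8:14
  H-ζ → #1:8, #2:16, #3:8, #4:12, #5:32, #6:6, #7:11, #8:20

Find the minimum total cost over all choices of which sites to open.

114

Open {H-γ, H-ζ}: assign each demand point to its cheapest open site.
  #1→H-ζ 8, #2→H-γ 13, #3→H-ζ 8, #4→H-γ 6, #5→H-γ 13, #6→H-ζ 6, #7→H-γ 9, #8→H-ζ 20
  travel time 83, fixed 31 → total 114.
Compare {H-γ, H-δ, H-ζ}: travel time 69 + fixed 52 = 121.
Compare {H-γ, H-ε, H-ζ}: travel time 73 + fixed 48 = 121.
Compare {H-α, H-ζ}: travel time 89 + fixed 33 = 122.
All other subsets cost ≥ 121. Minimum total cost: 114.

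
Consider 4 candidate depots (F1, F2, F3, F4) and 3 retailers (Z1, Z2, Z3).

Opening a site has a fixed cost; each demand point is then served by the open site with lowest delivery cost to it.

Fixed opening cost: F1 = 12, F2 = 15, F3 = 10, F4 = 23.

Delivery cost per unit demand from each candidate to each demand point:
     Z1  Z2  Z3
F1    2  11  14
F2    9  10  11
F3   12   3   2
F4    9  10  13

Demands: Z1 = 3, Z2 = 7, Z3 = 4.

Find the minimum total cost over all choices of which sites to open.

Open {F1, F3}: assign each demand point to its cheapest open site.
  Z1→F1 3×2=6, Z2→F3 7×3=21, Z3→F3 4×2=8
  delivery cost 35, fixed 22 → total 57.
Compare {F1, F2, F3}: delivery cost 35 + fixed 37 = 72.
Compare {F3}: delivery cost 65 + fixed 10 = 75.
Compare {F1, F3, F4}: delivery cost 35 + fixed 45 = 80.
All other subsets cost ≥ 72. Minimum total cost: 57.

57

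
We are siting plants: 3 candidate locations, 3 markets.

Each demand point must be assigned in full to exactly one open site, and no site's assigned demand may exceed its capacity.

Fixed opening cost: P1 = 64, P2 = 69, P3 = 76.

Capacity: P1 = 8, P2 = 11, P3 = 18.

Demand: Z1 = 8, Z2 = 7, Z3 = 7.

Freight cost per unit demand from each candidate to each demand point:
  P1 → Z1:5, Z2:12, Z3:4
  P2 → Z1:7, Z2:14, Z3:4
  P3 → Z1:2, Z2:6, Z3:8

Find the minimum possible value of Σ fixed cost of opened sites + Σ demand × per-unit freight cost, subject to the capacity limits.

Open {P1, P3}; cheapest assignment that respects the capacities:
  P1 (cap 8, load 7): Z3 — cost 7×4 = 28
  P3 (cap 18, load 15): Z1, Z2 — cost 8×2 + 7×6 = 58
  Shipping 86, fixed 140 → total 226.
  Any other capacity-feasible assignment to {P1, P3} ships for at least 86.
Compare {P2, P3}: its best feasible assignment gives total 231.
Compare {P1, P2, P3}: its best feasible assignment gives total 295.
Every other set of open sites that can feasibly serve all demand totals ≥ 231 even under its best assignment. Minimum: 226.

226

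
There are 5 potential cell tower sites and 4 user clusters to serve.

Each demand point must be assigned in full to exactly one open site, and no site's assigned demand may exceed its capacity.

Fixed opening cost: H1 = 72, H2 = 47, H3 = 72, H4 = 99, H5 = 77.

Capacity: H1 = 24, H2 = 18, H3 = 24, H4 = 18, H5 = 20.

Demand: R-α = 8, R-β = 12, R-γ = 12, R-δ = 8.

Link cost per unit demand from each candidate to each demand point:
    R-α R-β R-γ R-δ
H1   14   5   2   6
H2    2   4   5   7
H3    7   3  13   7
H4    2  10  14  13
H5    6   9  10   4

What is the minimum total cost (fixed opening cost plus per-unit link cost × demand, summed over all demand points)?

275

Open {H1, H2}; cheapest assignment that respects the capacities:
  H1 (cap 24, load 24): R-β, R-γ — cost 12×5 + 12×2 = 84
  H2 (cap 18, load 16): R-α, R-δ — cost 8×2 + 8×7 = 72
  Shipping 156, fixed 119 → total 275.
  Any other capacity-feasible assignment to {H1, H2} ships for at least 156.
Compare {H1, H3}: its best feasible assignment gives total 308.
Compare {H1, H5}: its best feasible assignment gives total 313.
Every other set of open sites that can feasibly serve all demand totals ≥ 308 even under its best assignment. Minimum: 275.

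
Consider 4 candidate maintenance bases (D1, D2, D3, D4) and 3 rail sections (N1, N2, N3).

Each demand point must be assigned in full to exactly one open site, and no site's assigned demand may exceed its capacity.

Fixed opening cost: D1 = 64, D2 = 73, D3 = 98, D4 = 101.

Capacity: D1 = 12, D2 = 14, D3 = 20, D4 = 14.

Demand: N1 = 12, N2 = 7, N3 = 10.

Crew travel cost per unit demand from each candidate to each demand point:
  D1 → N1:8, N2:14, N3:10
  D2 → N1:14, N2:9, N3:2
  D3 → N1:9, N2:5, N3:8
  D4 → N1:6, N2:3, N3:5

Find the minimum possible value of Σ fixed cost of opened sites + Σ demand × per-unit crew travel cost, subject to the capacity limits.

Open {D2, D3}; cheapest assignment that respects the capacities:
  D2 (cap 14, load 10): N3 — cost 10×2 = 20
  D3 (cap 20, load 19): N1, N2 — cost 12×9 + 7×5 = 143
  Shipping 163, fixed 171 → total 334.
  Any other capacity-feasible assignment to {D2, D3} ships for at least 163.
Compare {D1, D3}: its best feasible assignment gives total 373.
Compare {D1, D2, D4}: its best feasible assignment gives total 375.
Every other set of open sites that can feasibly serve all demand totals ≥ 373 even under its best assignment. Minimum: 334.

334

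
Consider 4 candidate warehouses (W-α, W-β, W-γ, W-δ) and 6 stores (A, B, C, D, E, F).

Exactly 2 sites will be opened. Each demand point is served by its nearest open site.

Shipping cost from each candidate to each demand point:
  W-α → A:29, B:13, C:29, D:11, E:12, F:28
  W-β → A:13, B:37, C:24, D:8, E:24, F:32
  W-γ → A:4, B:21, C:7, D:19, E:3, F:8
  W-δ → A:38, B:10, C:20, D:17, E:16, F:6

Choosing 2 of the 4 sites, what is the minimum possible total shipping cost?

46

Open {W-α, W-γ}.
  A→W-γ 4, B→W-α 13, C→W-γ 7, D→W-α 11, E→W-γ 3, F→W-γ 8  ⇒ total 46.
Compare {W-γ, W-δ}: total 47.
Compare {W-β, W-γ}: total 51.
No size-2 selection does better; minimum is 46.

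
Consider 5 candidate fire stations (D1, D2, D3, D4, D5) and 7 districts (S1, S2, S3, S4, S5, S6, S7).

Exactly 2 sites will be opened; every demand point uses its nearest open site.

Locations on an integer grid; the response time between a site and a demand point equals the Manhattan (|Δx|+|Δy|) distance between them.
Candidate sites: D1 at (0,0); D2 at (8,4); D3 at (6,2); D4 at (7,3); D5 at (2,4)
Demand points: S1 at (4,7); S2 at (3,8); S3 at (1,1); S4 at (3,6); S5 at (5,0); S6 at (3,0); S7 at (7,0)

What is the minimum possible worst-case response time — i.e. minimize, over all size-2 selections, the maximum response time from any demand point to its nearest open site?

Open {D3, D5}.
  Farthest demand point is S1 at response time 5 (to D5); all others are ≤ 5.
With {D4, D5} the worst case is 5.
With {D1, D5} the worst case is 7.
No size-2 selection achieves below 5.

5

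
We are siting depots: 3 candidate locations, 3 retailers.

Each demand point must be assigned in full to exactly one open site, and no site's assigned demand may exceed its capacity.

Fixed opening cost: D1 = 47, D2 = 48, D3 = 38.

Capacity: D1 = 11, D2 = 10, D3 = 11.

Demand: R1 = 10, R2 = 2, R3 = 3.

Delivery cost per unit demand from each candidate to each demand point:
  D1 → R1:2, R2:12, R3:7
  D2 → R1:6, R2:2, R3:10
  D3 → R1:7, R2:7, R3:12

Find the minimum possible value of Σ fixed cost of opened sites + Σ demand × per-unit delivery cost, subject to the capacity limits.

Open {D1, D2}; cheapest assignment that respects the capacities:
  D1 (cap 11, load 10): R1 — cost 10×2 = 20
  D2 (cap 10, load 5): R2, R3 — cost 2×2 + 3×10 = 34
  Shipping 54, fixed 95 → total 149.
  Any other capacity-feasible assignment to {D1, D2} ships for at least 54.
Compare {D1, D3}: its best feasible assignment gives total 155.
Compare {D1, D2, D3}: its best feasible assignment gives total 187.
Every other set of open sites that can feasibly serve all demand totals ≥ 155 even under its best assignment. Minimum: 149.

149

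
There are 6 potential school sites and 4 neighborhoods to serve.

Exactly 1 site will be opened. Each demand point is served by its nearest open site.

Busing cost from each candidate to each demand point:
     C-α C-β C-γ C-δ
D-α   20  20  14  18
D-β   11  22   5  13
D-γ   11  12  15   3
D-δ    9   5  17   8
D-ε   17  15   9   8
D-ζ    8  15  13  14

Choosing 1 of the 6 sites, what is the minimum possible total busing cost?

39

Open {D-δ}.
  C-α→D-δ 9, C-β→D-δ 5, C-γ→D-δ 17, C-δ→D-δ 8  ⇒ total 39.
Compare {D-γ}: total 41.
Compare {D-ε}: total 49.
No size-1 selection does better; minimum is 39.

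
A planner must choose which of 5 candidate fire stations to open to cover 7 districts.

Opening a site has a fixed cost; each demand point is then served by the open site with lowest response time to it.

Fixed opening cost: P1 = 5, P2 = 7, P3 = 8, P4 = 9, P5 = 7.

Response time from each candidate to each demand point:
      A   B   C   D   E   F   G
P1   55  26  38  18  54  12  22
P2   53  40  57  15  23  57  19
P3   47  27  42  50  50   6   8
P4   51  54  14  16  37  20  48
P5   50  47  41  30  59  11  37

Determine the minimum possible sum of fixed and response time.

Open {P2, P3, P4}: assign each demand point to its cheapest open site.
  A→P3 47, B→P3 27, C→P4 14, D→P2 15, E→P2 23, F→P3 6, G→P3 8
  response time 140, fixed 24 → total 164.
Compare {P1, P2, P3, P4}: response time 139 + fixed 29 = 168.
Compare {P2, P3, P4, P5}: response time 140 + fixed 31 = 171.
Compare {P3, P4}: response time 155 + fixed 17 = 172.
All other subsets cost ≥ 168. Minimum total cost: 164.

164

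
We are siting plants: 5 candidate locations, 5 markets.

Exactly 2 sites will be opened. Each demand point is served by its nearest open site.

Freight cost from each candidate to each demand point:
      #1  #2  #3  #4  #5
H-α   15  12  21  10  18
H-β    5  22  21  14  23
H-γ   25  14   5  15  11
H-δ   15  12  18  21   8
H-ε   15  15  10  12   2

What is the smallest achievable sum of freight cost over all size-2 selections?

Open {H-β, H-ε}.
  #1→H-β 5, #2→H-ε 15, #3→H-ε 10, #4→H-ε 12, #5→H-ε 2  ⇒ total 44.
Compare {H-γ, H-ε}: total 48.
Compare {H-α, H-ε}: total 49.
No size-2 selection does better; minimum is 44.

44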